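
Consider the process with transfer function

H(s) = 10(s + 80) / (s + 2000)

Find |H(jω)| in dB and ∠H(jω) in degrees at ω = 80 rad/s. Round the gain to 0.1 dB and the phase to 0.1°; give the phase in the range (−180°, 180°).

-5.0 dB, 42.7°

At s = jω = j80:
zero (s+80): 80 + j80 → |·| = √(80²+80²) = √12800 ≈ 113.14, ∠ = arctan(80/80) ≈ 45.00°
pole (s+2000): 2000 + j80 → |·| = √(2000²+80²) = √4006400 ≈ 2001.6, ∠ = arctan(80/2000) ≈ 2.29°
|H| = 10 · 113.14 / 2001.6 ≈ 0.56525
Gain = 20 log₁₀(0.56525) ≈ -4.96 dB
∠H = 45.00° − 2.29° = 42.71°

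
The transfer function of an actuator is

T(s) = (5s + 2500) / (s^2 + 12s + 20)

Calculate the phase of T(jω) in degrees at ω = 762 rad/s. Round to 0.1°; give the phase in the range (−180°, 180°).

-122.4°

Substitute s = j762:
Numerator: 5(j762) + 2500 = 2500 + j3810
Denominator: (j762)^2 + 12(j762) + 20 = -580624 + j9144
|N| = √(2500² + 3810²) ≈ 4557, ∠N ≈ 56.73°
|D| = √(580624² + 9144²) ≈ 5.807e+05, ∠D ≈ 179.10°
∠T = 56.73° − 179.10° = -122.37°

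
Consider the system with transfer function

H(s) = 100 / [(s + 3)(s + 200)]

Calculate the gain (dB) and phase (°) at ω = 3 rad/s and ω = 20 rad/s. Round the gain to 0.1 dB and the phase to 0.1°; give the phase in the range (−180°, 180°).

At s = jω = j3:
pole (s+3): 3 + j3 → |·| = √(3²+3²) = √18 ≈ 4.2426, ∠ = arctan(3/3) ≈ 45.00°
pole (s+200): 200 + j3 → |·| = √(200²+3²) = √40009 ≈ 200.02, ∠ = arctan(3/200) ≈ 0.86°
|H| = 100 / 848.6 ≈ 0.11784
Gain = 20 log₁₀(0.11784) ≈ -18.57 dB
∠H = 0.00° − 45.86° = -45.86°

At s = jω = j20:
pole (s+3): 3 + j20 → |·| = √(3²+20²) = √409 ≈ 20.224, ∠ = arctan(20/3) ≈ 81.47°
pole (s+200): 200 + j20 → |·| = √(200²+20²) = √40400 ≈ 201, ∠ = arctan(20/200) ≈ 5.71°
|H| = 100 / 4065 ≈ 0.0246
Gain = 20 log₁₀(0.0246) ≈ -32.18 dB
∠H = 0.00° − 87.18° = -87.18°

ω = 3: -18.6 dB, -45.9°; ω = 20: -32.2 dB, -87.2°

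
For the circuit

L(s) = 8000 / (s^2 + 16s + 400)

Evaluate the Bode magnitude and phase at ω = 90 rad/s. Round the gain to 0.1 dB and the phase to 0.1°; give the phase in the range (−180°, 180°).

At s = jω = j90:
quadratic: (j90)² + 16·j90 + 400 = -7700 + j1440 → |·| ≈ 7833.5, ∠ ≈ 169.41°
|L| = 8000 / 7833.5 ≈ 1.0213
Gain = 20 log₁₀(1.0213) ≈ 0.18 dB
∠L = 0.00° − 169.41° = -169.41°

0.2 dB, -169.4°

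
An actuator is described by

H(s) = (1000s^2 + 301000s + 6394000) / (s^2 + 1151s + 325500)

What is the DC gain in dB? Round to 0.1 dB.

25.9 dB

H(0) = 6394000 / 325500 ≈ 19.644
20 log₁₀(19.644) ≈ 25.86 dB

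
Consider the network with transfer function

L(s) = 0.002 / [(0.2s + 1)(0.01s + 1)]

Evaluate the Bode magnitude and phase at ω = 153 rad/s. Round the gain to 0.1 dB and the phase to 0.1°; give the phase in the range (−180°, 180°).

-88.9 dB, -145.0°

At ω = 153 rad/s:
pole (1 + j153·0.2) = 1 + j30.6 → |·| ≈ 30.616, ∠ ≈ 88.13°
pole (1 + j153·0.01) = 1 + j1.53 → |·| ≈ 1.8278, ∠ ≈ 56.83°
|L| = 0.002 · 1 / (30.616 · 1.8278) ≈ 3.574e-05
Gain = 20 log₁₀(3.574e-05) ≈ -88.94 dB
∠L = (0°) − (88.13° + 56.83°) = -144.96°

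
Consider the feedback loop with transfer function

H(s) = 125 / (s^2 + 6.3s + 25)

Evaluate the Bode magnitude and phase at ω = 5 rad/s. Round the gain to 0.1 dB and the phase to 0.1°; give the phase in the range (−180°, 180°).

12.0 dB, -90.0°

At s = jω = j5:
quadratic: (j5)² + 6.3·j5 + 25 = 0 + j31.5 → |·| ≈ 31.5, ∠ ≈ 90.00°
|H| = 125 / 31.5 ≈ 3.9683
Gain = 20 log₁₀(3.9683) ≈ 11.97 dB
∠H = 0.00° − 90.00° = -90.00°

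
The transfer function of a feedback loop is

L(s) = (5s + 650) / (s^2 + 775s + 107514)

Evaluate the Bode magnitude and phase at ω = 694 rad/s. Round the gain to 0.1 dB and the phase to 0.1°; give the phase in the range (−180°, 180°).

Substitute s = j694:
Numerator: 5(j694) + 650 = 650 + j3470
Denominator: (j694)^2 + 775(j694) + 107514 = -374122 + j537850
|N| = √(650² + 3470²) ≈ 3530.4, ∠N ≈ 79.39°
|D| = √(374122² + 537850²) ≈ 6.5517e+05, ∠D ≈ 124.82°
|L| = 3530.4 / 6.5517e+05 ≈ 0.0053885
Gain = 20 log₁₀(0.0053885) ≈ -45.37 dB
∠L = 79.39° − 124.82° = -45.43°

-45.4 dB, -45.4°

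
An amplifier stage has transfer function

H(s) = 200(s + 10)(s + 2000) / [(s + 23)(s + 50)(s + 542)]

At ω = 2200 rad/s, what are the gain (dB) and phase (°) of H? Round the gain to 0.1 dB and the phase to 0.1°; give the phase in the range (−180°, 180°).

-18.5 dB, -116.8°

At s = jω = j2200:
zero (s+10): 10 + j2200 → |·| = √(10²+2200²) = √4840100 ≈ 2200, ∠ = arctan(2200/10) ≈ 89.74°
zero (s+2000): 2000 + j2200 → |·| = √(2000²+2200²) = √8840000 ≈ 2973.2, ∠ = arctan(2200/2000) ≈ 47.73°
pole (s+23): 23 + j2200 → |·| = √(23²+2200²) = √4840529 ≈ 2200.1, ∠ = arctan(2200/23) ≈ 89.40°
pole (s+50): 50 + j2200 → |·| = √(50²+2200²) = √4842500 ≈ 2200.6, ∠ = arctan(2200/50) ≈ 88.70°
pole (s+542): 542 + j2200 → |·| = √(542²+2200²) = √5133764 ≈ 2265.8, ∠ = arctan(2200/542) ≈ 76.16°
|H| = 200 · 6.541e+06 / 1.097e+10 ≈ 0.11925
Gain = 20 log₁₀(0.11925) ≈ -18.47 dB
∠H = 137.47° − 254.26° = -116.79°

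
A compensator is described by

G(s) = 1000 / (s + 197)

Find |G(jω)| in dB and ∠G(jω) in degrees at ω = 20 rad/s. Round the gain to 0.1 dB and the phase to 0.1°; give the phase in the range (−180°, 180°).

Substitute s = j20:
Numerator: 1000 = 1000 + j0
Denominator: (j20) + 197 = 197 + j20
|N| = √(1000² + 0²) ≈ 1000, ∠N ≈ 0.00°
|D| = √(197² + 20²) ≈ 198.01, ∠D ≈ 5.80°
|G| = 1000 / 198.01 ≈ 5.0502
Gain = 20 log₁₀(5.0502) ≈ 14.07 dB
∠G = 0.00° − 5.80° = -5.80°

14.1 dB, -5.8°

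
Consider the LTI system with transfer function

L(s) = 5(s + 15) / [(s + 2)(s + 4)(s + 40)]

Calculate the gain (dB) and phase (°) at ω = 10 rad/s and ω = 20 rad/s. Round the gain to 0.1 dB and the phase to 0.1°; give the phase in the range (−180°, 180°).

ω = 10: -34.0 dB, -127.2°; ω = 20: -43.3 dB, -136.4°

At s = jω = j10:
zero (s+15): 15 + j10 → |·| = √(15²+10²) = √325 ≈ 18.028, ∠ = arctan(10/15) ≈ 33.69°
pole (s+2): 2 + j10 → |·| = √(2²+10²) = √104 ≈ 10.198, ∠ = arctan(10/2) ≈ 78.69°
pole (s+4): 4 + j10 → |·| = √(4²+10²) = √116 ≈ 10.77, ∠ = arctan(10/4) ≈ 68.20°
pole (s+40): 40 + j10 → |·| = √(40²+10²) = √1700 ≈ 41.231, ∠ = arctan(10/40) ≈ 14.04°
|L| = 5 · 18.028 / 4528.5 ≈ 0.019905
Gain = 20 log₁₀(0.019905) ≈ -34.02 dB
∠L = 33.69° − 160.93° = -127.24°

At s = jω = j20:
zero (s+15): 15 + j20 → |·| = √(15²+20²) = √625 ≈ 25, ∠ = arctan(20/15) ≈ 53.13°
pole (s+2): 2 + j20 → |·| = √(2²+20²) = √404 ≈ 20.1, ∠ = arctan(20/2) ≈ 84.29°
pole (s+4): 4 + j20 → |·| = √(4²+20²) = √416 ≈ 20.396, ∠ = arctan(20/4) ≈ 78.69°
pole (s+40): 40 + j20 → |·| = √(40²+20²) = √2000 ≈ 44.721, ∠ = arctan(20/40) ≈ 26.57°
|L| = 5 · 25 / 18334 ≈ 0.0068179
Gain = 20 log₁₀(0.0068179) ≈ -43.33 dB
∠L = 53.13° − 189.55° = -136.42°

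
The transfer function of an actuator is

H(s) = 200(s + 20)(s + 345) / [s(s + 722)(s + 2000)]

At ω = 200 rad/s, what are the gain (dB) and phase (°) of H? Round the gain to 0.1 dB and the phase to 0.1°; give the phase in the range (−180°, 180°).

At s = jω = j200:
zero (s+20): 20 + j200 → |·| = √(20²+200²) = √40400 ≈ 201, ∠ = arctan(200/20) ≈ 84.29°
zero (s+345): 345 + j200 → |·| = √(345²+200²) = √159025 ≈ 398.78, ∠ = arctan(200/345) ≈ 30.10°
pole (s+722): 722 + j200 → |·| = √(722²+200²) = √561284 ≈ 749.19, ∠ = arctan(200/722) ≈ 15.48°
pole (s+2000): 2000 + j200 → |·| = √(2000²+200²) = √4040000 ≈ 2010, ∠ = arctan(200/2000) ≈ 5.71°
pole at origin: |s| = 200, ∠ = 90.00° (in denominator)
|H| = 200 · 80155 / 3.0117e+08 ≈ 0.053229
Gain = 20 log₁₀(0.053229) ≈ -25.48 dB
∠H = 114.39° − 111.19° = 3.20°

-25.5 dB, 3.2°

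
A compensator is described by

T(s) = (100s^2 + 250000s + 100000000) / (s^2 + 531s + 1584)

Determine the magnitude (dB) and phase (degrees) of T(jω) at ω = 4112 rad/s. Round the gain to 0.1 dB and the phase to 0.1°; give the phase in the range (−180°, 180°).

Substitute s = j4112:
Numerator: 100(j4112)^2 + 250000(j4112) + 100000000 = -1590854400 + j1028000000
Denominator: (j4112)^2 + 531(j4112) + 1584 = -16906960 + j2183472
|N| = √(1590854400² + 1028000000²) ≈ 1.8941e+09, ∠N ≈ 147.13°
|D| = √(16906960² + 2183472²) ≈ 1.7047e+07, ∠D ≈ 172.64°
|T| = 1.8941e+09 / 1.7047e+07 ≈ 111.11
Gain = 20 log₁₀(111.11) ≈ 40.92 dB
∠T = 147.13° − 172.64° = -25.51°

40.9 dB, -25.5°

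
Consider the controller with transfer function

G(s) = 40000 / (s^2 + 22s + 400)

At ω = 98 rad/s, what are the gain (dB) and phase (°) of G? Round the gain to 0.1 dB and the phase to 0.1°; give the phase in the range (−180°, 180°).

12.5 dB, -166.8°

At s = jω = j98:
quadratic: (j98)² + 22·j98 + 400 = -9204 + j2156 → |·| ≈ 9453.1, ∠ ≈ 166.82°
|G| = 40000 / 9453.1 ≈ 4.2314
Gain = 20 log₁₀(4.2314) ≈ 12.53 dB
∠G = 0.00° − 166.82° = -166.82°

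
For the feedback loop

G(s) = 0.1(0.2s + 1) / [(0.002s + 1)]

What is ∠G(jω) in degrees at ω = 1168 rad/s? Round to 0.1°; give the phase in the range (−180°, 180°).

22.9°

At ω = 1168 rad/s:
zero (1 + j1168·0.2) = 1 + j233.6 → |·| ≈ 233.6, ∠ ≈ 89.75°
pole (1 + j1168·0.002) = 1 + j2.336 → |·| ≈ 2.541, ∠ ≈ 66.83°
∠G = (89.75°) − (66.83°) = 22.92°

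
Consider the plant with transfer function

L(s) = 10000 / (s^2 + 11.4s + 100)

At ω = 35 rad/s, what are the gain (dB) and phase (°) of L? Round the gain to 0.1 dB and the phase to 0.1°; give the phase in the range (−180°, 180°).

18.5 dB, -160.5°

At s = jω = j35:
quadratic: (j35)² + 11.4·j35 + 100 = -1125 + j399 → |·| ≈ 1193.7, ∠ ≈ 160.47°
|L| = 10000 / 1193.7 ≈ 8.3773
Gain = 20 log₁₀(8.3773) ≈ 18.46 dB
∠L = 0.00° − 160.47° = -160.47°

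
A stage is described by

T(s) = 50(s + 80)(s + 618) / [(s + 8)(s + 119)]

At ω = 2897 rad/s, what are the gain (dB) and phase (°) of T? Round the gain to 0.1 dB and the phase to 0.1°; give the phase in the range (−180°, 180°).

34.2 dB, -11.1°

At s = jω = j2897:
zero (s+80): 80 + j2897 → |·| = √(80²+2897²) = √8399009 ≈ 2898.1, ∠ = arctan(2897/80) ≈ 88.42°
zero (s+618): 618 + j2897 → |·| = √(618²+2897²) = √8774533 ≈ 2962.2, ∠ = arctan(2897/618) ≈ 77.96°
pole (s+8): 8 + j2897 → |·| = √(8²+2897²) = √8392673 ≈ 2897, ∠ = arctan(2897/8) ≈ 89.84°
pole (s+119): 119 + j2897 → |·| = √(119²+2897²) = √8406770 ≈ 2899.4, ∠ = arctan(2897/119) ≈ 87.65°
|T| = 50 · 8.5848e+06 / 8.3996e+06 ≈ 51.102
Gain = 20 log₁₀(51.102) ≈ 34.17 dB
∠T = 166.38° − 177.49° = -11.11°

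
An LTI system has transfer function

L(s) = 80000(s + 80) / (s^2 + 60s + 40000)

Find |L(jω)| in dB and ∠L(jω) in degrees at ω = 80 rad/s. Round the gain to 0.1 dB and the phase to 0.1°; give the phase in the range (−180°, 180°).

48.5 dB, 36.9°

At s = jω = j80:
zero (s+80): 80 + j80 → |·| = √(80²+80²) = √12800 ≈ 113.14, ∠ = arctan(80/80) ≈ 45.00°
quadratic: (j80)² + 60·j80 + 40000 = 33600 + j4800 → |·| ≈ 33941, ∠ ≈ 8.13°
|L| = 80000 · 113.14 / 33941 ≈ 266.67
Gain = 20 log₁₀(266.67) ≈ 48.52 dB
∠L = 45.00° − 8.13° = 36.87°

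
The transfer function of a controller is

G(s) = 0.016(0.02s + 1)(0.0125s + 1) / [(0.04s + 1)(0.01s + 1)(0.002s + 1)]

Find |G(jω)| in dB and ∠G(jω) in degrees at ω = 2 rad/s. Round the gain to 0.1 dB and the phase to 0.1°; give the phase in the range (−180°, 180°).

-35.9 dB, -2.2°

At ω = 2 rad/s:
zero (1 + j2·0.02) = 1 + j0.04 → |·| ≈ 1.0008, ∠ ≈ 2.29°
zero (1 + j2·0.0125) = 1 + j0.025 → |·| ≈ 1.0003, ∠ ≈ 1.43°
pole (1 + j2·0.04) = 1 + j0.08 → |·| ≈ 1.0032, ∠ ≈ 4.57°
pole (1 + j2·0.01) = 1 + j0.02 → |·| ≈ 1.0002, ∠ ≈ 1.15°
pole (1 + j2·0.002) = 1 + j0.004 → |·| ≈ 1, ∠ ≈ 0.23°
|G| = 0.016 · 1.0008 · 1.0003 / (1.0032 · 1.0002 · 1) ≈ 0.015963
Gain = 20 log₁₀(0.015963) ≈ -35.94 dB
∠G = (2.29° + 1.43°) − (4.57° + 1.15° + 0.23°) = -2.23°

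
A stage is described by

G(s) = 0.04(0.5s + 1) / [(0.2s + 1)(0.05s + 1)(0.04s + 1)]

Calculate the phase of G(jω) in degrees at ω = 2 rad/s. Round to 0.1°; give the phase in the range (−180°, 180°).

At ω = 2 rad/s:
zero (1 + j2·0.5) = 1 + j1 → |·| ≈ 1.4142, ∠ ≈ 45.00°
pole (1 + j2·0.2) = 1 + j0.4 → |·| ≈ 1.077, ∠ ≈ 21.80°
pole (1 + j2·0.05) = 1 + j0.1 → |·| ≈ 1.005, ∠ ≈ 5.71°
pole (1 + j2·0.04) = 1 + j0.08 → |·| ≈ 1.0032, ∠ ≈ 4.57°
∠G = (45.00°) − (21.80° + 5.71° + 4.57°) = 12.92°

12.9°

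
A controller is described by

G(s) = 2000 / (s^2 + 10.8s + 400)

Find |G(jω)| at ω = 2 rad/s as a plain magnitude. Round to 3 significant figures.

At s = jω = j2:
quadratic: (j2)² + 10.8·j2 + 400 = 396 + j21.6 → |·| ≈ 396.59, ∠ ≈ 3.12°
|G| = 2000 / 396.59 ≈ 5.043

5.04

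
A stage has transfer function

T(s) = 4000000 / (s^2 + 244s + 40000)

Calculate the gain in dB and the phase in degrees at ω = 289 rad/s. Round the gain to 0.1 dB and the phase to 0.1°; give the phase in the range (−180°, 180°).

33.7 dB, -121.7°

At s = jω = j289:
quadratic: (j289)² + 244·j289 + 40000 = -43521 + j70516 → |·| ≈ 82865, ∠ ≈ 121.68°
|T| = 4000000 / 82865 ≈ 48.271
Gain = 20 log₁₀(48.271) ≈ 33.67 dB
∠T = 0.00° − 121.68° = -121.68°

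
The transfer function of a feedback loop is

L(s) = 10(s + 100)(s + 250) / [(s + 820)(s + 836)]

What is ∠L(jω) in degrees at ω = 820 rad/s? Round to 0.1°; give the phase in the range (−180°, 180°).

66.6°

At s = jω = j820:
zero (s+100): 100 + j820 → |·| = √(100²+820²) = √682400 ≈ 826.08, ∠ = arctan(820/100) ≈ 83.05°
zero (s+250): 250 + j820 → |·| = √(250²+820²) = √734900 ≈ 857.26, ∠ = arctan(820/250) ≈ 73.04°
pole (s+820): 820 + j820 → |·| = √(820²+820²) = √1344800 ≈ 1159.7, ∠ = arctan(820/820) ≈ 45.00°
pole (s+836): 836 + j820 → |·| = √(836²+820²) = √1371296 ≈ 1171, ∠ = arctan(820/836) ≈ 44.45°
∠L = 156.09° − 89.45° = 66.64°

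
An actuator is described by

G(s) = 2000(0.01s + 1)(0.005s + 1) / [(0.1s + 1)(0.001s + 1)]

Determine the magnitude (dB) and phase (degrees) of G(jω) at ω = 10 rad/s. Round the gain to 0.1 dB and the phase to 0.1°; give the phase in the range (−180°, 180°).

At ω = 10 rad/s:
zero (1 + j10·0.01) = 1 + j0.1 → |·| ≈ 1.005, ∠ ≈ 5.71°
zero (1 + j10·0.005) = 1 + j0.05 → |·| ≈ 1.0012, ∠ ≈ 2.86°
pole (1 + j10·0.1) = 1 + j1 → |·| ≈ 1.4142, ∠ ≈ 45.00°
pole (1 + j10·0.001) = 1 + j0.01 → |·| ≈ 1, ∠ ≈ 0.57°
|G| = 2000 · 1.005 · 1.0012 / (1.4142 · 1) ≈ 1423
Gain = 20 log₁₀(1423) ≈ 63.06 dB
∠G = (5.71° + 2.86°) − (45.00° + 0.57°) = -37.00°

63.1 dB, -37.0°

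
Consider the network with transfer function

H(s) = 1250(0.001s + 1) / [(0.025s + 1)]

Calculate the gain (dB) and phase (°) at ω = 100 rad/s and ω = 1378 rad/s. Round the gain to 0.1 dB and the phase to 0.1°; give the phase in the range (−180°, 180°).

ω = 100: 53.4 dB, -62.5°; ω = 1378: 35.8 dB, -34.3°

At ω = 100 rad/s:
zero (1 + j100·0.001) = 1 + j0.1 → |·| ≈ 1.005, ∠ ≈ 5.71°
pole (1 + j100·0.025) = 1 + j2.5 → |·| ≈ 2.6926, ∠ ≈ 68.20°
|H| = 1250 · 1.005 / (2.6926) ≈ 466.56
Gain = 20 log₁₀(466.56) ≈ 53.38 dB
∠H = (5.71°) − (68.20°) = -62.49°

At ω = 1378 rad/s:
zero (1 + j1378·0.001) = 1 + j1.378 → |·| ≈ 1.7026, ∠ ≈ 54.03°
pole (1 + j1378·0.025) = 1 + j34.45 → |·| ≈ 34.465, ∠ ≈ 88.34°
|H| = 1250 · 1.7026 / (34.465) ≈ 61.751
Gain = 20 log₁₀(61.751) ≈ 35.81 dB
∠H = (54.03°) − (88.34°) = -34.31°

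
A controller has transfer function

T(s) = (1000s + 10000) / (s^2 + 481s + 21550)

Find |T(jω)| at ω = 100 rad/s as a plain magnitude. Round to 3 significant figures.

2.03

Substitute s = j100:
Numerator: 1000(j100) + 10000 = 10000 + j100000
Denominator: (j100)^2 + 481(j100) + 21550 = 11550 + j48100
|N| = √(10000² + 100000²) ≈ 1.005e+05, ∠N ≈ 84.29°
|D| = √(11550² + 48100²) ≈ 49467, ∠D ≈ 76.50°
|T| = 1.005e+05 / 49467 ≈ 2.0317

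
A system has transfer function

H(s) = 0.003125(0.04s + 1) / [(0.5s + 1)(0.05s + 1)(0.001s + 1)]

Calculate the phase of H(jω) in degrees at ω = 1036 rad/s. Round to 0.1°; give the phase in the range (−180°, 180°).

At ω = 1036 rad/s:
zero (1 + j1036·0.04) = 1 + j41.44 → |·| ≈ 41.452, ∠ ≈ 88.62°
pole (1 + j1036·0.5) = 1 + j518 → |·| ≈ 518, ∠ ≈ 89.89°
pole (1 + j1036·0.05) = 1 + j51.8 → |·| ≈ 51.81, ∠ ≈ 88.89°
pole (1 + j1036·0.001) = 1 + j1.036 → |·| ≈ 1.4399, ∠ ≈ 46.01°
∠H = (88.62°) − (89.89° + 88.89° + 46.01°) = -136.17°

-136.2°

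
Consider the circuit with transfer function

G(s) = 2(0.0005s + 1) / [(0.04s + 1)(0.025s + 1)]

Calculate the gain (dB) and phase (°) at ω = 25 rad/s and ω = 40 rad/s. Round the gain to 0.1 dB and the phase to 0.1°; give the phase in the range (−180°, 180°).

At ω = 25 rad/s:
zero (1 + j25·0.0005) = 1 + j0.0125 → |·| ≈ 1.0001, ∠ ≈ 0.72°
pole (1 + j25·0.04) = 1 + j1 → |·| ≈ 1.4142, ∠ ≈ 45.00°
pole (1 + j25·0.025) = 1 + j0.625 → |·| ≈ 1.1792, ∠ ≈ 32.01°
|G| = 2 · 1.0001 / (1.4142 · 1.1792) ≈ 1.1994
Gain = 20 log₁₀(1.1994) ≈ 1.58 dB
∠G = (0.72°) − (45.00° + 32.01°) = -76.29°

At ω = 40 rad/s:
zero (1 + j40·0.0005) = 1 + j0.02 → |·| ≈ 1.0002, ∠ ≈ 1.15°
pole (1 + j40·0.04) = 1 + j1.6 → |·| ≈ 1.8868, ∠ ≈ 57.99°
pole (1 + j40·0.025) = 1 + j1 → |·| ≈ 1.4142, ∠ ≈ 45.00°
|G| = 2 · 1.0002 / (1.8868 · 1.4142) ≈ 0.74969
Gain = 20 log₁₀(0.74969) ≈ -2.50 dB
∠G = (1.15°) − (57.99° + 45.00°) = -101.84°

ω = 25: 1.6 dB, -76.3°; ω = 40: -2.5 dB, -101.8°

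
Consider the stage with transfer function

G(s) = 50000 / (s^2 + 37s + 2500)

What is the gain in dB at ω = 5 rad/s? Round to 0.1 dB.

At s = jω = j5:
quadratic: (j5)² + 37·j5 + 2500 = 2475 + j185 → |·| ≈ 2481.9, ∠ ≈ 4.27°
|G| = 50000 / 2481.9 ≈ 20.146
Gain = 20 log₁₀(20.146) ≈ 26.08 dB

26.1 dB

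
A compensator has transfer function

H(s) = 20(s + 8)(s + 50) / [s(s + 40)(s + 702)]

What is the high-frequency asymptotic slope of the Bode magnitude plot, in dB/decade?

-20 dB/decade

Each pole contributes −20 dB/decade at high frequency; each zero contributes +20 dB/decade.
Net: 2 zero(s) − 3 pole(s) → -20 dB/decade.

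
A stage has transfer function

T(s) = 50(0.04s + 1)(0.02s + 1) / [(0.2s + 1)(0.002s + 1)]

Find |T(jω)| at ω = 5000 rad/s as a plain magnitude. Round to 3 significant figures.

At ω = 5000 rad/s:
zero (1 + j5000·0.04) = 1 + j200 → |·| ≈ 200, ∠ ≈ 89.71°
zero (1 + j5000·0.02) = 1 + j100 → |·| ≈ 100, ∠ ≈ 89.43°
pole (1 + j5000·0.2) = 1 + j1000 → |·| ≈ 1000, ∠ ≈ 89.94°
pole (1 + j5000·0.002) = 1 + j10 → |·| ≈ 10.05, ∠ ≈ 84.29°
|T| = 50 · 200 · 100 / (1000 · 10.05) ≈ 99.502

99.5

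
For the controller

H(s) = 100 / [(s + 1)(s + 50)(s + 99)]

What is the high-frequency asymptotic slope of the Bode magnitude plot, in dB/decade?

Each pole contributes −20 dB/decade at high frequency; each zero contributes +20 dB/decade.
Net: 0 zero(s) − 3 pole(s) → -60 dB/decade.

-60 dB/decade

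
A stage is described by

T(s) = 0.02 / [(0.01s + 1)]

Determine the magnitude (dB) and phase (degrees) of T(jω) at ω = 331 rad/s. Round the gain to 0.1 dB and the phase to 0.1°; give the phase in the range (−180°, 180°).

-44.8 dB, -73.2°

At ω = 331 rad/s:
pole (1 + j331·0.01) = 1 + j3.31 → |·| ≈ 3.4578, ∠ ≈ 73.19°
|T| = 0.02 · 1 / (3.4578) ≈ 0.005784
Gain = 20 log₁₀(0.005784) ≈ -44.76 dB
∠T = (0°) − (73.19°) = -73.19°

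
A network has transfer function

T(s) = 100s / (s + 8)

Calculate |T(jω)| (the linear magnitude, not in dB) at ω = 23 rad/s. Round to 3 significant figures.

At s = jω = j23:
zero at origin: s = j23 → |·| = 23, ∠ = 90.00°
pole (s+8): 8 + j23 → |·| = √(8²+23²) = √593 ≈ 24.352, ∠ = arctan(23/8) ≈ 70.82°
|T| = 100 · 23 / 24.352 ≈ 94.448

94.4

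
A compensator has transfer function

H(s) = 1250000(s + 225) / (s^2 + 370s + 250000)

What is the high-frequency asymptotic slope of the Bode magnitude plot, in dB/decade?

-20 dB/decade

Each pole contributes −20 dB/decade at high frequency; each zero contributes +20 dB/decade.
Net: 1 zero(s) − 2 pole(s) → -20 dB/decade.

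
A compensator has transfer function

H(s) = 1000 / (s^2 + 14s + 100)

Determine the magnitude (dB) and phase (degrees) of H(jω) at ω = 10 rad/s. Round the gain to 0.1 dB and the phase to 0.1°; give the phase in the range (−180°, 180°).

17.1 dB, -90.0°

At s = jω = j10:
quadratic: (j10)² + 14·j10 + 100 = 0 + j140 → |·| ≈ 140, ∠ ≈ 90.00°
|H| = 1000 / 140 ≈ 7.1429
Gain = 20 log₁₀(7.1429) ≈ 17.08 dB
∠H = 0.00° − 90.00° = -90.00°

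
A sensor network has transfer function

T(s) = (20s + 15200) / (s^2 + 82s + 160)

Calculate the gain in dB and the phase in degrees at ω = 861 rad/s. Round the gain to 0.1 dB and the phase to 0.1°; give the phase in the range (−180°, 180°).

-30.2 dB, -126.0°

Substitute s = j861:
Numerator: 20(j861) + 15200 = 15200 + j17220
Denominator: (j861)^2 + 82(j861) + 160 = -741161 + j70602
|N| = √(15200² + 17220²) ≈ 22969, ∠N ≈ 48.57°
|D| = √(741161² + 70602²) ≈ 7.4452e+05, ∠D ≈ 174.56°
|T| = 22969 / 7.4452e+05 ≈ 0.030851
Gain = 20 log₁₀(0.030851) ≈ -30.21 dB
∠T = 48.57° − 174.56° = -125.99°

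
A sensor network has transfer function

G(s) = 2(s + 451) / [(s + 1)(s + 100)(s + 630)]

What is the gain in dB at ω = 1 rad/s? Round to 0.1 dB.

-39.9 dB

At s = jω = j1:
zero (s+451): 451 + j1 → |·| = √(451²+1²) = √203402 ≈ 451, ∠ = arctan(1/451) ≈ 0.13°
pole (s+1): 1 + j1 → |·| = √(1²+1²) = √2 ≈ 1.4142, ∠ = arctan(1/1) ≈ 45.00°
pole (s+100): 100 + j1 → |·| = √(100²+1²) = √10001 ≈ 100, ∠ = arctan(1/100) ≈ 0.57°
pole (s+630): 630 + j1 → |·| = √(630²+1²) = √396901 ≈ 630, ∠ = arctan(1/630) ≈ 0.09°
|G| = 2 · 451 / 89095 ≈ 0.010124
Gain = 20 log₁₀(0.010124) ≈ -39.89 dB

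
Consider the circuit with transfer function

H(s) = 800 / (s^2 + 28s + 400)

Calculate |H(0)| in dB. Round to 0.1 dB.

H(0) = 800 / 400 = 2
20 log₁₀(2) ≈ 6.02 dB

6.0 dB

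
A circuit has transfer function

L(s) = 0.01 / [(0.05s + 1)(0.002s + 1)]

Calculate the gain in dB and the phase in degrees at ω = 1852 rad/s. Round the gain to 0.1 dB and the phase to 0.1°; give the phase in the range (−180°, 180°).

At ω = 1852 rad/s:
pole (1 + j1852·0.05) = 1 + j92.6 → |·| ≈ 92.605, ∠ ≈ 89.38°
pole (1 + j1852·0.002) = 1 + j3.704 → |·| ≈ 3.8366, ∠ ≈ 74.89°
|L| = 0.01 · 1 / (92.605 · 3.8366) ≈ 2.8146e-05
Gain = 20 log₁₀(2.8146e-05) ≈ -91.01 dB
∠L = (0°) − (89.38° + 74.89°) = -164.27°

-91.0 dB, -164.3°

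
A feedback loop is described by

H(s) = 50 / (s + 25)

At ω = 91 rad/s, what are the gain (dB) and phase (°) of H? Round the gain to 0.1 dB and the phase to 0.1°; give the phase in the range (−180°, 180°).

Substitute s = j91:
Numerator: 50 = 50 + j0
Denominator: (j91) + 25 = 25 + j91
|N| = √(50² + 0²) ≈ 50, ∠N ≈ 0.00°
|D| = √(25² + 91²) ≈ 94.372, ∠D ≈ 74.64°
|H| = 50 / 94.372 ≈ 0.52982
Gain = 20 log₁₀(0.52982) ≈ -5.52 dB
∠H = 0.00° − 74.64° = -74.64°

-5.5 dB, -74.6°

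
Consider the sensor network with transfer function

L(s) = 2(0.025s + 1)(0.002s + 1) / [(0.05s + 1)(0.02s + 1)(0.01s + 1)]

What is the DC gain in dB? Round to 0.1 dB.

L(0) = 2 · 1 / 1 = 2
20 log₁₀(2) ≈ 6.02 dB

6.0 dB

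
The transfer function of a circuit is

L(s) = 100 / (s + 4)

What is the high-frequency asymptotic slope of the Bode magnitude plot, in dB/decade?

-20 dB/decade

Each pole contributes −20 dB/decade at high frequency; each zero contributes +20 dB/decade.
Net: 0 zero(s) − 1 pole(s) → -20 dB/decade.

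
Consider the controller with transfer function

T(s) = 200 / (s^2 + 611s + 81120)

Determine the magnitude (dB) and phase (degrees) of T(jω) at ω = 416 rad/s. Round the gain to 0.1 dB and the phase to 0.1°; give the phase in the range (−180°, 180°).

Substitute s = j416:
Numerator: 200 = 200 + j0
Denominator: (j416)^2 + 611(j416) + 81120 = -91936 + j254176
|N| = √(200² + 0²) ≈ 200, ∠N ≈ 0.00°
|D| = √(91936² + 254176²) ≈ 2.7029e+05, ∠D ≈ 109.89°
|T| = 200 / 2.7029e+05 ≈ 0.00073995
Gain = 20 log₁₀(0.00073995) ≈ -62.62 dB
∠T = 0.00° − 109.89° = -109.89°

-62.6 dB, -109.9°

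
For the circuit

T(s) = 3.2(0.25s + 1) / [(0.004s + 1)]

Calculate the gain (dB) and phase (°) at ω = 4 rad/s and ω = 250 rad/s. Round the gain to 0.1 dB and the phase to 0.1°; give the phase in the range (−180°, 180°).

At ω = 4 rad/s:
zero (1 + j4·0.25) = 1 + j1 → |·| ≈ 1.4142, ∠ ≈ 45.00°
pole (1 + j4·0.004) = 1 + j0.016 → |·| ≈ 1.0001, ∠ ≈ 0.92°
|T| = 3.2 · 1.4142 / (1.0001) ≈ 4.525
Gain = 20 log₁₀(4.525) ≈ 13.11 dB
∠T = (45.00°) − (0.92°) = 44.08°

At ω = 250 rad/s:
zero (1 + j250·0.25) = 1 + j62.5 → |·| ≈ 62.508, ∠ ≈ 89.08°
pole (1 + j250·0.004) = 1 + j1 → |·| ≈ 1.4142, ∠ ≈ 45.00°
|T| = 3.2 · 62.508 / (1.4142) ≈ 141.44
Gain = 20 log₁₀(141.44) ≈ 43.01 dB
∠T = (89.08°) − (45.00°) = 44.08°

ω = 4: 13.1 dB, 44.1°; ω = 250: 43.0 dB, 44.1°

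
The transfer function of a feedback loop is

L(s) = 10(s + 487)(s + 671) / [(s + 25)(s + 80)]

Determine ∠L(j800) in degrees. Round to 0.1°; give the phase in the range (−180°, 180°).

At s = jω = j800:
zero (s+487): 487 + j800 → |·| = √(487²+800²) = √877169 ≈ 936.57, ∠ = arctan(800/487) ≈ 58.67°
zero (s+671): 671 + j800 → |·| = √(671²+800²) = √1090241 ≈ 1044.1, ∠ = arctan(800/671) ≈ 50.01°
pole (s+25): 25 + j800 → |·| = √(25²+800²) = √640625 ≈ 800.39, ∠ = arctan(800/25) ≈ 88.21°
pole (s+80): 80 + j800 → |·| = √(80²+800²) = √646400 ≈ 803.99, ∠ = arctan(800/80) ≈ 84.29°
∠L = 108.68° − 172.50° = -63.82°

-63.8°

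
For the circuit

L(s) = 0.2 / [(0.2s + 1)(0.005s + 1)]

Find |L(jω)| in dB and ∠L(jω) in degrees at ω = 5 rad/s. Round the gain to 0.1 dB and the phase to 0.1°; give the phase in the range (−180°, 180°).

-17.0 dB, -46.4°

At ω = 5 rad/s:
pole (1 + j5·0.2) = 1 + j1 → |·| ≈ 1.4142, ∠ ≈ 45.00°
pole (1 + j5·0.005) = 1 + j0.025 → |·| ≈ 1.0003, ∠ ≈ 1.43°
|L| = 0.2 · 1 / (1.4142 · 1.0003) ≈ 0.14138
Gain = 20 log₁₀(0.14138) ≈ -16.99 dB
∠L = (0°) − (45.00° + 1.43°) = -46.43°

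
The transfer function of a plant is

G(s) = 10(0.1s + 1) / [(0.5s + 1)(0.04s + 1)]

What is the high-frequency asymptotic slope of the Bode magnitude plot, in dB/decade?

Each pole contributes −20 dB/decade at high frequency; each zero contributes +20 dB/decade.
Net: 1 zero(s) − 2 pole(s) → -20 dB/decade.

-20 dB/decade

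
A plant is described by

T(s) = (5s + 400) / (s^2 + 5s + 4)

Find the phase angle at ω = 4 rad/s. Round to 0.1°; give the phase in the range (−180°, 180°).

Substitute s = j4:
Numerator: 5(j4) + 400 = 400 + j20
Denominator: (j4)^2 + 5(j4) + 4 = -12 + j20
|N| = √(400² + 20²) ≈ 400.5, ∠N ≈ 2.86°
|D| = √(12² + 20²) ≈ 23.324, ∠D ≈ 120.96°
∠T = 2.86° − 120.96° = -118.10°

-118.1°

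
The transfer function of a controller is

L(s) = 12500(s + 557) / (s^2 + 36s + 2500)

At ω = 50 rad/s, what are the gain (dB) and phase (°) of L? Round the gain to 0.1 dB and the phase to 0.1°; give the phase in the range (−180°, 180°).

71.8 dB, -84.9°

At s = jω = j50:
zero (s+557): 557 + j50 → |·| = √(557²+50²) = √312749 ≈ 559.24, ∠ = arctan(50/557) ≈ 5.13°
quadratic: (j50)² + 36·j50 + 2500 = 0 + j1800 → |·| ≈ 1800, ∠ ≈ 90.00°
|L| = 12500 · 559.24 / 1800 ≈ 3883.6
Gain = 20 log₁₀(3883.6) ≈ 71.78 dB
∠L = 5.13° − 90.00° = -84.87°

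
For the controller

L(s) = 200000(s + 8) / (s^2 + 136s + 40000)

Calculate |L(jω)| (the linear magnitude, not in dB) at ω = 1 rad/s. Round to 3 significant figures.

At s = jω = j1:
zero (s+8): 8 + j1 → |·| = √(8²+1²) = √65 ≈ 8.0623, ∠ = arctan(1/8) ≈ 7.13°
quadratic: (j1)² + 136·j1 + 40000 = 39999 + j136 → |·| ≈ 39999, ∠ ≈ 0.19°
|L| = 200000 · 8.0623 / 39999 ≈ 40.313

40.3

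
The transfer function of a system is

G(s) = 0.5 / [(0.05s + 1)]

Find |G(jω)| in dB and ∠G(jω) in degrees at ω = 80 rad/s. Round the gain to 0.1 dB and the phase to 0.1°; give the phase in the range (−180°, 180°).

At ω = 80 rad/s:
pole (1 + j80·0.05) = 1 + j4 → |·| ≈ 4.1231, ∠ ≈ 75.96°
|G| = 0.5 · 1 / (4.1231) ≈ 0.12127
Gain = 20 log₁₀(0.12127) ≈ -18.32 dB
∠G = (0°) − (75.96°) = -75.96°

-18.3 dB, -76.0°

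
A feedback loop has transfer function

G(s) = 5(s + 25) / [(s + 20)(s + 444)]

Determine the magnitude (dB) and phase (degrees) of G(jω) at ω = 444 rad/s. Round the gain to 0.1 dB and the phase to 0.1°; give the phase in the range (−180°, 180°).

-42.0 dB, -45.6°

At s = jω = j444:
zero (s+25): 25 + j444 → |·| = √(25²+444²) = √197761 ≈ 444.7, ∠ = arctan(444/25) ≈ 86.78°
pole (s+20): 20 + j444 → |·| = √(20²+444²) = √197536 ≈ 444.45, ∠ = arctan(444/20) ≈ 87.42°
pole (s+444): 444 + j444 → |·| = √(444²+444²) = √394272 ≈ 627.91, ∠ = arctan(444/444) ≈ 45.00°
|G| = 5 · 444.7 / 2.7907e+05 ≈ 0.0079675
Gain = 20 log₁₀(0.0079675) ≈ -41.97 dB
∠G = 86.78° − 132.42° = -45.64°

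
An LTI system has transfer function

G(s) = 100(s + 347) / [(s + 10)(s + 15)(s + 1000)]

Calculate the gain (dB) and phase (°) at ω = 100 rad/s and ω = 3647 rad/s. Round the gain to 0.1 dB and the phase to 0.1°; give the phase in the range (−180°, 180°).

At s = jω = j100:
zero (s+347): 347 + j100 → |·| = √(347²+100²) = √130409 ≈ 361.12, ∠ = arctan(100/347) ≈ 16.08°
pole (s+10): 10 + j100 → |·| = √(10²+100²) = √10100 ≈ 100.5, ∠ = arctan(100/10) ≈ 84.29°
pole (s+15): 15 + j100 → |·| = √(15²+100²) = √10225 ≈ 101.12, ∠ = arctan(100/15) ≈ 81.47°
pole (s+1000): 1000 + j100 → |·| = √(1000²+100²) = √1010000 ≈ 1005, ∠ = arctan(100/1000) ≈ 5.71°
|G| = 100 · 361.12 / 1.0213e+07 ≈ 0.0035359
Gain = 20 log₁₀(0.0035359) ≈ -49.03 dB
∠G = 16.08° − 171.47° = -155.39°

At s = jω = j3647:
zero (s+347): 347 + j3647 → |·| = √(347²+3647²) = √13421018 ≈ 3663.5, ∠ = arctan(3647/347) ≈ 84.56°
pole (s+10): 10 + j3647 → |·| = √(10²+3647²) = √13300709 ≈ 3647, ∠ = arctan(3647/10) ≈ 89.84°
pole (s+15): 15 + j3647 → |·| = √(15²+3647²) = √13300834 ≈ 3647, ∠ = arctan(3647/15) ≈ 89.76°
pole (s+1000): 1000 + j3647 → |·| = √(1000²+3647²) = √14300609 ≈ 3781.6, ∠ = arctan(3647/1000) ≈ 74.67°
|G| = 100 · 3663.5 / 5.0298e+10 ≈ 7.2836e-06
Gain = 20 log₁₀(7.2836e-06) ≈ -102.75 dB
∠G = 84.56° − 254.27° = -169.71°

ω = 100: -49.0 dB, -155.4°; ω = 3647: -102.8 dB, -169.7°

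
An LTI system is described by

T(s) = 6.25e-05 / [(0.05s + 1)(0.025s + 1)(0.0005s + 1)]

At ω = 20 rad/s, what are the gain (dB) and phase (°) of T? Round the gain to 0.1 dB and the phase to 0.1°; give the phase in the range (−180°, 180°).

At ω = 20 rad/s:
pole (1 + j20·0.05) = 1 + j1 → |·| ≈ 1.4142, ∠ ≈ 45.00°
pole (1 + j20·0.025) = 1 + j0.5 → |·| ≈ 1.118, ∠ ≈ 26.57°
pole (1 + j20·0.0005) = 1 + j0.01 → |·| ≈ 1, ∠ ≈ 0.57°
|T| = 6.25e-05 · 1 / (1.4142 · 1.118 · 1) ≈ 3.953e-05
Gain = 20 log₁₀(3.953e-05) ≈ -88.06 dB
∠T = (0°) − (45.00° + 26.57° + 0.57°) = -72.14°

-88.1 dB, -72.1°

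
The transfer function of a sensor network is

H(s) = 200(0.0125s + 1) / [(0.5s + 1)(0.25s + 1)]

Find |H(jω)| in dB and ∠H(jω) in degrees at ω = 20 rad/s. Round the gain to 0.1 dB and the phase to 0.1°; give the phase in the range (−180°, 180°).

12.1 dB, -148.9°

At ω = 20 rad/s:
zero (1 + j20·0.0125) = 1 + j0.25 → |·| ≈ 1.0308, ∠ ≈ 14.04°
pole (1 + j20·0.5) = 1 + j10 → |·| ≈ 10.05, ∠ ≈ 84.29°
pole (1 + j20·0.25) = 1 + j5 → |·| ≈ 5.099, ∠ ≈ 78.69°
|H| = 200 · 1.0308 / (10.05 · 5.099) ≈ 4.023
Gain = 20 log₁₀(4.023) ≈ 12.09 dB
∠H = (14.04°) − (84.29° + 78.69°) = -148.94°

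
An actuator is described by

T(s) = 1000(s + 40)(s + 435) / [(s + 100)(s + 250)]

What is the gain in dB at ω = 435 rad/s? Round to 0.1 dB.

At s = jω = j435:
zero (s+40): 40 + j435 → |·| = √(40²+435²) = √190825 ≈ 436.84, ∠ = arctan(435/40) ≈ 84.75°
zero (s+435): 435 + j435 → |·| = √(435²+435²) = √378450 ≈ 615.18, ∠ = arctan(435/435) ≈ 45.00°
pole (s+100): 100 + j435 → |·| = √(100²+435²) = √199225 ≈ 446.35, ∠ = arctan(435/100) ≈ 77.05°
pole (s+250): 250 + j435 → |·| = √(250²+435²) = √251725 ≈ 501.72, ∠ = arctan(435/250) ≈ 60.11°
|T| = 1000 · 2.6874e+05 / 2.2394e+05 ≈ 1200.1
Gain = 20 log₁₀(1200.1) ≈ 61.58 dB

61.6 dB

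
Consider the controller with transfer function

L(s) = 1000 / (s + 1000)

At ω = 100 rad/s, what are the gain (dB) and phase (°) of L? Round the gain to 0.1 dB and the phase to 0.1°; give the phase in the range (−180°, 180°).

Substitute s = j100:
Numerator: 1000 = 1000 + j0
Denominator: (j100) + 1000 = 1000 + j100
|N| = √(1000² + 0²) ≈ 1000, ∠N ≈ 0.00°
|D| = √(1000² + 100²) ≈ 1005, ∠D ≈ 5.71°
|L| = 1000 / 1005 ≈ 0.99502
Gain = 20 log₁₀(0.99502) ≈ -0.04 dB
∠L = 0.00° − 5.71° = -5.71°

-0.0 dB, -5.7°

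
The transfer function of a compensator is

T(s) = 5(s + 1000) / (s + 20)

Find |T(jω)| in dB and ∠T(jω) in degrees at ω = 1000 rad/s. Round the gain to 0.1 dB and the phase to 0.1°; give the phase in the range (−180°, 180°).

17.0 dB, -43.9°

At s = jω = j1000:
zero (s+1000): 1000 + j1000 → |·| = √(1000²+1000²) = √2000000 ≈ 1414.2, ∠ = arctan(1000/1000) ≈ 45.00°
pole (s+20): 20 + j1000 → |·| = √(20²+1000²) = √1000400 ≈ 1000.2, ∠ = arctan(1000/20) ≈ 88.85°
|T| = 5 · 1414.2 / 1000.2 ≈ 7.0696
Gain = 20 log₁₀(7.0696) ≈ 16.99 dB
∠T = 45.00° − 88.85° = -43.85°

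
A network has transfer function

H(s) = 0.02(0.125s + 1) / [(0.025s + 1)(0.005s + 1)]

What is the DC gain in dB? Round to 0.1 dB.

-34.0 dB

H(0) = 0.02 · 1 / 1 = 0.02
20 log₁₀(0.02) ≈ -33.98 dB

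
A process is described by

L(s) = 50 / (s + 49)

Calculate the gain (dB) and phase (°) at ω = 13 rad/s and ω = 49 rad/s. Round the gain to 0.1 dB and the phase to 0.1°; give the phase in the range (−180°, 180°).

ω = 13: -0.1 dB, -14.9°; ω = 49: -2.8 dB, -45.0°

Substitute s = j13:
Numerator: 50 = 50 + j0
Denominator: (j13) + 49 = 49 + j13
|N| = √(50² + 0²) ≈ 50, ∠N ≈ 0.00°
|D| = √(49² + 13²) ≈ 50.695, ∠D ≈ 14.86°
|L| = 50 / 50.695 ≈ 0.98629
Gain = 20 log₁₀(0.98629) ≈ -0.12 dB
∠L = 0.00° − 14.86° = -14.86°

Substitute s = j49:
Numerator: 50 = 50 + j0
Denominator: (j49) + 49 = 49 + j49
|N| = √(50² + 0²) ≈ 50, ∠N ≈ 0.00°
|D| = √(49² + 49²) ≈ 69.296, ∠D ≈ 45.00°
|L| = 50 / 69.296 ≈ 0.72154
Gain = 20 log₁₀(0.72154) ≈ -2.83 dB
∠L = 0.00° − 45.00° = -45.00°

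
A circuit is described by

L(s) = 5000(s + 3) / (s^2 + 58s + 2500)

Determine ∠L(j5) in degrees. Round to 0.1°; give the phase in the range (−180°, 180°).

At s = jω = j5:
zero (s+3): 3 + j5 → |·| = √(3²+5²) = √34 ≈ 5.831, ∠ = arctan(5/3) ≈ 59.04°
quadratic: (j5)² + 58·j5 + 2500 = 2475 + j290 → |·| ≈ 2491.9, ∠ ≈ 6.68°
∠L = 59.04° − 6.68° = 52.36°

52.4°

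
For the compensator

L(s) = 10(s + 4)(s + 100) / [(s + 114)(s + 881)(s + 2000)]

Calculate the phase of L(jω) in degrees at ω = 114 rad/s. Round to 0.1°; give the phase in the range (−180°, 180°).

81.1°

At s = jω = j114:
zero (s+4): 4 + j114 → |·| = √(4²+114²) = √13012 ≈ 114.07, ∠ = arctan(114/4) ≈ 87.99°
zero (s+100): 100 + j114 → |·| = √(100²+114²) = √22996 ≈ 151.64, ∠ = arctan(114/100) ≈ 48.74°
pole (s+114): 114 + j114 → |·| = √(114²+114²) = √25992 ≈ 161.22, ∠ = arctan(114/114) ≈ 45.00°
pole (s+881): 881 + j114 → |·| = √(881²+114²) = √789157 ≈ 888.35, ∠ = arctan(114/881) ≈ 7.37°
pole (s+2000): 2000 + j114 → |·| = √(2000²+114²) = √4012996 ≈ 2003.2, ∠ = arctan(114/2000) ≈ 3.26°
∠L = 136.73° − 55.63° = 81.10°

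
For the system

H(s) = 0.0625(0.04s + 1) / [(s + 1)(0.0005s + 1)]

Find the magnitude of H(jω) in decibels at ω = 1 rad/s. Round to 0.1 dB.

-27.1 dB

At ω = 1 rad/s:
zero (1 + j1·0.04) = 1 + j0.04 → |·| ≈ 1.0008, ∠ ≈ 2.29°
pole (1 + j1·1) = 1 + j1 → |·| ≈ 1.4142, ∠ ≈ 45.00°
pole (1 + j1·0.0005) = 1 + j0.0005 → |·| ≈ 1, ∠ ≈ 0.03°
|H| = 0.0625 · 1.0008 / (1.4142 · 1) ≈ 0.04423
Gain = 20 log₁₀(0.04423) ≈ -27.09 dB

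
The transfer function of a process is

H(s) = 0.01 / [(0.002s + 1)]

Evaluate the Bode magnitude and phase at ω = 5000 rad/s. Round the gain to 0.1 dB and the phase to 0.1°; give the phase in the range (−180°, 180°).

At ω = 5000 rad/s:
pole (1 + j5000·0.002) = 1 + j10 → |·| ≈ 10.05, ∠ ≈ 84.29°
|H| = 0.01 · 1 / (10.05) ≈ 0.00099502
Gain = 20 log₁₀(0.00099502) ≈ -60.04 dB
∠H = (0°) − (84.29°) = -84.29°

-60.0 dB, -84.3°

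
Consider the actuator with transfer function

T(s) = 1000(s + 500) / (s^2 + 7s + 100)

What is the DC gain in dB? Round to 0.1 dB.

T(0) = 1000·500 / 100 = 5000
20 log₁₀(5000) ≈ 73.98 dB

74.0 dB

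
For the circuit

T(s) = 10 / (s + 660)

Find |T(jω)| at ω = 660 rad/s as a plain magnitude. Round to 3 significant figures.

0.0107

At s = jω = j660:
pole (s+660): 660 + j660 → |·| = √(660²+660²) = √871200 ≈ 933.38, ∠ = arctan(660/660) ≈ 45.00°
|T| = 10 / 933.38 ≈ 0.010714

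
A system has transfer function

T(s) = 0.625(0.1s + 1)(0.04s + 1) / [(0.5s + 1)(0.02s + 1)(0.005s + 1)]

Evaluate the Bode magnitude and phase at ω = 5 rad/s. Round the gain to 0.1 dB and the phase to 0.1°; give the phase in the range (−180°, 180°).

At ω = 5 rad/s:
zero (1 + j5·0.1) = 1 + j0.5 → |·| ≈ 1.118, ∠ ≈ 26.57°
zero (1 + j5·0.04) = 1 + j0.2 → |·| ≈ 1.0198, ∠ ≈ 11.31°
pole (1 + j5·0.5) = 1 + j2.5 → |·| ≈ 2.6926, ∠ ≈ 68.20°
pole (1 + j5·0.02) = 1 + j0.1 → |·| ≈ 1.005, ∠ ≈ 5.71°
pole (1 + j5·0.005) = 1 + j0.025 → |·| ≈ 1.0003, ∠ ≈ 1.43°
|T| = 0.625 · 1.118 · 1.0198 / (2.6926 · 1.005 · 1.0003) ≈ 0.26325
Gain = 20 log₁₀(0.26325) ≈ -11.59 dB
∠T = (26.57° + 11.31°) − (68.20° + 5.71° + 1.43°) = -37.46°

-11.6 dB, -37.5°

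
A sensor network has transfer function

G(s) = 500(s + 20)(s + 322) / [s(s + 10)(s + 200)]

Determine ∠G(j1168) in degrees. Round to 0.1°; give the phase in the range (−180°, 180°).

-96.2°

At s = jω = j1168:
zero (s+20): 20 + j1168 → |·| = √(20²+1168²) = √1364624 ≈ 1168.2, ∠ = arctan(1168/20) ≈ 89.02°
zero (s+322): 322 + j1168 → |·| = √(322²+1168²) = √1467908 ≈ 1211.6, ∠ = arctan(1168/322) ≈ 74.59°
pole (s+10): 10 + j1168 → |·| = √(10²+1168²) = √1364324 ≈ 1168, ∠ = arctan(1168/10) ≈ 89.51°
pole (s+200): 200 + j1168 → |·| = √(200²+1168²) = √1404224 ≈ 1185, ∠ = arctan(1168/200) ≈ 80.28°
pole at origin: |s| = 1168, ∠ = 90.00° (in denominator)
∠G = 163.61° − 259.79° = -96.18°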